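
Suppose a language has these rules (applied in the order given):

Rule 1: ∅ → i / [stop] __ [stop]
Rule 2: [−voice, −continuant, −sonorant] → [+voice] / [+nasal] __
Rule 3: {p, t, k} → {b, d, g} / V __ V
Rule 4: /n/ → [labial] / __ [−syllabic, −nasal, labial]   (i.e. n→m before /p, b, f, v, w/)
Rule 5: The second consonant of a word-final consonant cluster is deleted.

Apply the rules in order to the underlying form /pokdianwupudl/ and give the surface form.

Rule 1 (stop-cluster i-epenthesis): /k/ and /d/ form a stop–stop cluster, so [i] is inserted between them. /pokdianwupudl/ → pokidianwupudl.
Rule 2 (post-nasal voicing): no segment meets the environment; /pokidianwupudl/ is unchanged.
Rule 3 (intervocalic voicing): /k/ is a voiceless stop between vowels /o/ and /i/, so it voices to [g]. /p/ is a voiceless stop between vowels /u/ and /u/, so it voices to [b]. /pokidianwupudl/ → pogidianwubudl.
Rule 4 (nasal place assimilation): /n/ precedes the labial consonant /w/, so it assimilates in place to [m]. /pogidianwubudl/ → pogidiamwubudl.
Rule 5 (final cluster simplification): /l/ is the second consonant of a word-final cluster /dl/, so it deletes. /pogidiamwubudl/ → pogidiamwubud.

pogidiamwubud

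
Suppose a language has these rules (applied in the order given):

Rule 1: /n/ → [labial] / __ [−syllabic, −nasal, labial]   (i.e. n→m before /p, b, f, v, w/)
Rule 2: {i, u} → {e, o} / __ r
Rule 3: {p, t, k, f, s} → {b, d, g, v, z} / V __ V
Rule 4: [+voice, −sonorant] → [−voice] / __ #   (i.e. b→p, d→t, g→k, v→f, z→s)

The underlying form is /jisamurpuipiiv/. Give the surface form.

jizamorpuibiif

Rule 1 (nasal place assimilation): no segment meets the environment; /jisamurpuipiiv/ is unchanged.
Rule 2 (pre-rhotic lowering): /u/ is a high vowel immediately before /r/, so it lowers to [o]. /jisamurpuipiiv/ → jisamorpuipiiv.
Rule 3 (intervocalic voicing): /s/ is a voiceless obstruent between vowels /i/ and /a/, so it voices to [z]. /p/ is a voiceless obstruent between vowels /i/ and /i/, so it voices to [b]. /jisamorpuipiiv/ → jizamorpuibiiv.
Rule 4 (final devoicing): /v/ is a voiced obstruent in word-final position, so it devoices to [f]. /jizamorpuibiiv/ → jizamorpuibiif.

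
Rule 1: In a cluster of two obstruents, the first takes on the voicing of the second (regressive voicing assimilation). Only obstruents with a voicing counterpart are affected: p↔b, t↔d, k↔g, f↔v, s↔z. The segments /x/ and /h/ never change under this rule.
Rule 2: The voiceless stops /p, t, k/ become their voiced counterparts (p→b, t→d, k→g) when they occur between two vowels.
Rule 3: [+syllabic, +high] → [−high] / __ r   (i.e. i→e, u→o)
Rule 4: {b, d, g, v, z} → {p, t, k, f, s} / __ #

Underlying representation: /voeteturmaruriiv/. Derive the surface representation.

Rule 1 (regressive voicing assimilation): no segment meets the environment; /voeteturmaruriiv/ is unchanged.
Rule 2 (intervocalic voicing): /t/ is a voiceless stop between vowels /e/ and /e/, so it voices to [d]. /t/ is a voiceless stop between vowels /e/ and /u/, so it voices to [d]. /voeteturmaruriiv/ → voededurmaruriiv.
Rule 3 (pre-rhotic lowering): /u/ is a high vowel immediately before /r/, so it lowers to [o]. /u/ is a high vowel immediately before /r/, so it lowers to [o]. /voededurmaruriiv/ → voededormaroriiv.
Rule 4 (final devoicing): /v/ is a voiced obstruent in word-final position, so it devoices to [f]. /voededormaroriiv/ → voededormaroriif.

voededormaroriif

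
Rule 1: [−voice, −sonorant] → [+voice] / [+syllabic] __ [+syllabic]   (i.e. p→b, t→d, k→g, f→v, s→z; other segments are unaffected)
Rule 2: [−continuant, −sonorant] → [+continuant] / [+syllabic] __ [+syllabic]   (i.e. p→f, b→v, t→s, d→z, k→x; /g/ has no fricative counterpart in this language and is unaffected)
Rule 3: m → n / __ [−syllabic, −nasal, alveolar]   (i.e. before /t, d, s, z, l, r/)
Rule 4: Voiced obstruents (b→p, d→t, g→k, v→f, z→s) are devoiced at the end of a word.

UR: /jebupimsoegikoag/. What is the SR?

jevuvinsoegigoak

Rule 1 (intervocalic voicing): /p/ is a voiceless obstruent between vowels /u/ and /i/, so it voices to [b]. /k/ is a voiceless obstruent between vowels /i/ and /o/, so it voices to [g]. /jebupimsoegikoag/ → jebubimsoegigoag.
Rule 2 (intervocalic spirantization): /b/ is a stop between vowels /e/ and /u/, so it spirantizes to the fricative [v]. /b/ is a stop between vowels /u/ and /i/, so it spirantizes to the fricative [v]. /jebubimsoegigoag/ → jevuvimsoegigoag.
Rule 3 (nasal place assimilation): /m/ precedes the alveolar consonant /s/, so it assimilates in place to [n]. /jevuvimsoegigoag/ → jevuvinsoegigoag.
Rule 4 (final devoicing): /g/ is a voiced obstruent in word-final position, so it devoices to [k]. /jevuvinsoegigoag/ → jevuvinsoegigoak.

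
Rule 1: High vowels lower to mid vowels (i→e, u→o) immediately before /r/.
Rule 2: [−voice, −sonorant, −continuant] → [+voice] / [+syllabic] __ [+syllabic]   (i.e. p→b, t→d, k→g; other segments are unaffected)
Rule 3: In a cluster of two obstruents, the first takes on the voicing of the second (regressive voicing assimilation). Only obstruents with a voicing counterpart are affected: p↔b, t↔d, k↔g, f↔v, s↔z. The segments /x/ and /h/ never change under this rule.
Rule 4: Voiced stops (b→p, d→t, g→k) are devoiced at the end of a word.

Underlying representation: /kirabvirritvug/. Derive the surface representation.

Rule 1 (pre-rhotic lowering): /i/ is a high vowel immediately before /r/, so it lowers to [e]. /i/ is a high vowel immediately before /r/, so it lowers to [e]. /kirabvirritvug/ → kerabverritvug.
Rule 2 (intervocalic voicing): no segment meets the environment; /kerabverritvug/ is unchanged.
Rule 3 (regressive voicing assimilation): /t/ precedes the voiced obstruent /v/, so it voices to [d] by assimilation. /kerabverritvug/ → kerabverridvug.
Rule 4 (final devoicing): /g/ is a voiced stop in word-final position, so it devoices to [k]. /kerabverridvug/ → kerabverridvuk.

kerabverridvuk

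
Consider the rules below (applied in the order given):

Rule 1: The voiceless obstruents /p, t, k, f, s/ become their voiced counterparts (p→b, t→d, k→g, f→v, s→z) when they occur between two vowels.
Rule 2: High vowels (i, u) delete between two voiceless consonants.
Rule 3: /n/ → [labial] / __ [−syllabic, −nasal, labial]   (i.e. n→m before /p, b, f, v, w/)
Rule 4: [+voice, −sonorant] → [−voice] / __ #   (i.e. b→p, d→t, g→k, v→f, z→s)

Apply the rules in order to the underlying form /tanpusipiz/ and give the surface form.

tampuzibis

Rule 1 (intervocalic voicing): /s/ is a voiceless obstruent between vowels /u/ and /i/, so it voices to [z]. /p/ is a voiceless obstruent between vowels /i/ and /i/, so it voices to [b]. /tanpusipiz/ → tanpuzibiz.
Rule 2 (high vowel syncope): no segment meets the environment; /tanpuzibiz/ is unchanged.
Rule 3 (nasal place assimilation): /n/ precedes the labial consonant /p/, so it assimilates in place to [m]. /tanpuzibiz/ → tampuzibiz.
Rule 4 (final devoicing): /z/ is a voiced obstruent in word-final position, so it devoices to [s]. /tampuzibiz/ → tampuzibis.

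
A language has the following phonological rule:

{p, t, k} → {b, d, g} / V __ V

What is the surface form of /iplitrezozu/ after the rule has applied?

iplitrezozu

No segment of /iplitrezozu/ meets the structural description of the rule, so the form surfaces unchanged.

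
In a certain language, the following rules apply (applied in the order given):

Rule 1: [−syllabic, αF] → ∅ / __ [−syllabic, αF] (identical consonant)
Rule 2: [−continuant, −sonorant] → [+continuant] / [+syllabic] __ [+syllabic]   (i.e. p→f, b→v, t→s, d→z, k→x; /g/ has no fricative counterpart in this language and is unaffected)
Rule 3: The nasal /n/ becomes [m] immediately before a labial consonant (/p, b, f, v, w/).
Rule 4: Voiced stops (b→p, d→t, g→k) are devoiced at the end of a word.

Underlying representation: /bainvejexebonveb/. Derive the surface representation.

Rule 1 (degemination): no segment meets the environment; /bainvejexebonveb/ is unchanged.
Rule 2 (intervocalic spirantization): /b/ is a stop between vowels /e/ and /o/, so it spirantizes to the fricative [v]. /bainvejexebonveb/ → bainvejexevonveb.
Rule 3 (nasal place assimilation): /n/ precedes the labial consonant /v/, so it assimilates in place to [m]. /n/ precedes the labial consonant /v/, so it assimilates in place to [m]. /bainvejexevonveb/ → baimvejexevomveb.
Rule 4 (final devoicing): /b/ is a voiced stop in word-final position, so it devoices to [p]. /baimvejexevomveb/ → baimvejexevomvep.

baimvejexevomvep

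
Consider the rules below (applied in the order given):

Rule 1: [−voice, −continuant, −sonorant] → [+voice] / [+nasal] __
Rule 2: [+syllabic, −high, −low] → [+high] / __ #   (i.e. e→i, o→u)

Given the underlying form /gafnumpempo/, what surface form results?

gafnumbembu

Rule 1 (post-nasal voicing): /p/ is a voiceless stop immediately after the nasal /m/, so it voices to [b]. /p/ is a voiceless stop immediately after the nasal /m/, so it voices to [b]. /gafnumpempo/ → gafnumbembo.
Rule 2 (final vowel raising): /o/ is a mid vowel in word-final position, so it raises to [u]. /gafnumbembo/ → gafnumbembu.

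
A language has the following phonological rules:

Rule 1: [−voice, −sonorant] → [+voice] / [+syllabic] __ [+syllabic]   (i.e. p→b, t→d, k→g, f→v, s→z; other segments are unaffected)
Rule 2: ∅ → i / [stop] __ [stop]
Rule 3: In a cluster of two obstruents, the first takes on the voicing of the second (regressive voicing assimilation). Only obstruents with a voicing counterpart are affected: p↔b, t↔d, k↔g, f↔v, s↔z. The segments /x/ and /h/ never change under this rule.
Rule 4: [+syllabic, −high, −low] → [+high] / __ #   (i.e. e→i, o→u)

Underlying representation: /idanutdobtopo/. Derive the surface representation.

Rule 1 (intervocalic voicing): /p/ is a voiceless obstruent between vowels /o/ and /o/, so it voices to [b]. /idanutdobtopo/ → idanutdobtobo.
Rule 2 (stop-cluster i-epenthesis): /t/ and /d/ form a stop–stop cluster, so [i] is inserted between them. /b/ and /t/ form a stop–stop cluster, so [i] is inserted between them. /idanutdobtobo/ → idanutidobitobo.
Rule 3 (regressive voicing assimilation): no segment meets the environment; /idanutidobitobo/ is unchanged.
Rule 4 (final vowel raising): /o/ is a mid vowel in word-final position, so it raises to [u]. /idanutidobitobo/ → idanutidobitobu.

idanutidobitobu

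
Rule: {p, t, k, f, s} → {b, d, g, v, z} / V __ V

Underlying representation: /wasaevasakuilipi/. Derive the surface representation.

wazaevazaguilibi

/s/ is a voiceless obstruent between vowels /a/ and /a/, so it voices to [z].
/s/ is a voiceless obstruent between vowels /a/ and /a/, so it voices to [z].
/k/ is a voiceless obstruent between vowels /a/ and /u/, so it voices to [g].
/p/ is a voiceless obstruent between vowels /i/ and /i/, so it voices to [b].
Surface form: [wazaevazaguilibi].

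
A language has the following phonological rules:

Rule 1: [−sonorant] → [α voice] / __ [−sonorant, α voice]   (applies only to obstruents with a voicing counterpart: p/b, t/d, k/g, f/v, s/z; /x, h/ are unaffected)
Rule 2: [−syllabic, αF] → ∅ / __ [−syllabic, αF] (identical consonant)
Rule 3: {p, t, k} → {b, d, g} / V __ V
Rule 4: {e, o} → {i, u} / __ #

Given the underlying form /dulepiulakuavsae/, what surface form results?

Rule 1 (regressive voicing assimilation): /v/ precedes the voiceless obstruent /s/, so it devoices to [f] by assimilation. /dulepiulakuavsae/ → dulepiulakuafsae.
Rule 2 (degemination): no segment meets the environment; /dulepiulakuafsae/ is unchanged.
Rule 3 (intervocalic voicing): /p/ is a voiceless stop between vowels /e/ and /i/, so it voices to [b]. /k/ is a voiceless stop between vowels /a/ and /u/, so it voices to [g]. /dulepiulakuafsae/ → dulebiulaguafsae.
Rule 4 (final vowel raising): /e/ is a mid vowel in word-final position, so it raises to [i]. /dulebiulaguafsae/ → dulebiulaguafsai.

dulebiulaguafsai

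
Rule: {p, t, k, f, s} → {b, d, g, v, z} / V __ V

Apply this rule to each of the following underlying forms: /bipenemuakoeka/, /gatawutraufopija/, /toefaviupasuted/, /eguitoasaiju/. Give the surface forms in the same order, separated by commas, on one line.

/bipenemuakoeka/: /p/ is a voiceless obstruent between vowels /i/ and /e/, so it voices to [b]. /k/ is a voiceless obstruent between vowels /a/ and /o/, so it voices to [g]. /k/ is a voiceless obstruent between vowels /e/ and /a/, so it voices to [g]. → [bibenemuagoega].
/gatawutraufopija/: /t/ is a voiceless obstruent between vowels /a/ and /a/, so it voices to [d]. /f/ is a voiceless obstruent between vowels /u/ and /o/, so it voices to [v]. /p/ is a voiceless obstruent between vowels /o/ and /i/, so it voices to [b]. → [gadawutrauvobija].
/toefaviupasuted/: /f/ is a voiceless obstruent between vowels /e/ and /a/, so it voices to [v]. /p/ is a voiceless obstruent between vowels /u/ and /a/, so it voices to [b]. /s/ is a voiceless obstruent between vowels /a/ and /u/, so it voices to [z]. /t/ is a voiceless obstruent between vowels /u/ and /e/, so it voices to [d]. → [toevaviubazuded].
/eguitoasaiju/: /t/ is a voiceless obstruent between vowels /i/ and /o/, so it voices to [d]. /s/ is a voiceless obstruent between vowels /a/ and /a/, so it voices to [z]. → [eguidoazaiju].

bibenemuagoega, gadawutrauvobija, toevaviubazuded, eguidoazaiju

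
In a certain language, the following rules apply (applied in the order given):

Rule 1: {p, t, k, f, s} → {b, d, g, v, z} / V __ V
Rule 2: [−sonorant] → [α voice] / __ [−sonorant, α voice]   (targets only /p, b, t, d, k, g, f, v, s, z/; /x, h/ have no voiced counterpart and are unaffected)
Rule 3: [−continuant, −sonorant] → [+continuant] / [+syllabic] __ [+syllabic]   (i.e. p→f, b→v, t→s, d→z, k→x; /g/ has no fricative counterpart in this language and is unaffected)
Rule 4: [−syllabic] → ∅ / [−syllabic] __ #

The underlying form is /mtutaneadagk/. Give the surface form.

mtuzaneazak

Rule 1 (intervocalic voicing): /t/ is a voiceless obstruent between vowels /u/ and /a/, so it voices to [d]. /mtutaneadagk/ → mtudaneadagk.
Rule 2 (regressive voicing assimilation): /g/ precedes the voiceless obstruent /k/, so it devoices to [k] by assimilation. /mtudaneadagk/ → mtudaneadakk.
Rule 3 (intervocalic spirantization): /d/ is a stop between vowels /u/ and /a/, so it spirantizes to the fricative [z]. /d/ is a stop between vowels /a/ and /a/, so it spirantizes to the fricative [z]. /mtudaneadakk/ → mtuzaneazakk.
Rule 4 (final cluster simplification): /k/ is the second consonant of a word-final cluster /kk/, so it deletes. /mtuzaneazakk/ → mtuzaneazak.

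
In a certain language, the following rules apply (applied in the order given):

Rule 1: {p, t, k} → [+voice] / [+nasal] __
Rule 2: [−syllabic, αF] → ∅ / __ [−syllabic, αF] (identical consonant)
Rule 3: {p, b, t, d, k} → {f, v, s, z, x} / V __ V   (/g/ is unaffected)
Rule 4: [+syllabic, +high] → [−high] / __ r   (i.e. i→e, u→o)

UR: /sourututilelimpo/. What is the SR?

Rule 1 (post-nasal voicing): /p/ is a voiceless stop immediately after the nasal /m/, so it voices to [b]. /sourututilelimpo/ → sourututilelimbo.
Rule 2 (degemination): no segment meets the environment; /sourututilelimbo/ is unchanged.
Rule 3 (intervocalic spirantization): /t/ is a stop between vowels /u/ and /u/, so it spirantizes to the fricative [s]. /t/ is a stop between vowels /u/ and /i/, so it spirantizes to the fricative [s]. /sourututilelimbo/ → sourususilelimbo.
Rule 4 (pre-rhotic lowering): /u/ is a high vowel immediately before /r/, so it lowers to [o]. /sourususilelimbo/ → soorususilelimbo.

soorususilelimbo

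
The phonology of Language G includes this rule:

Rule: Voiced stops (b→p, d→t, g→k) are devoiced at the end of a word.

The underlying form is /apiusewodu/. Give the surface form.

apiusewodu

No segment of /apiusewodu/ meets the structural description of the rule, so the form surfaces unchanged.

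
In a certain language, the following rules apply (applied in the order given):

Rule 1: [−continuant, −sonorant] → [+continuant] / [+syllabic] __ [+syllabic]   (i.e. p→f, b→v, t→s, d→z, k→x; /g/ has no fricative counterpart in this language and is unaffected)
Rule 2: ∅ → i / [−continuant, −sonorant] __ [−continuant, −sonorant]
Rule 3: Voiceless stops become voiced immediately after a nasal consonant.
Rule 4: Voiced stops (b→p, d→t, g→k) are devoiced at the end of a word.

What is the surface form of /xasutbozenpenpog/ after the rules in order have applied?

xasutibozenbenbok

Rule 1 (intervocalic spirantization): no segment meets the environment; /xasutbozenpenpog/ is unchanged.
Rule 2 (stop-cluster i-epenthesis): /t/ and /b/ form a stop–stop cluster, so [i] is inserted between them. /xasutbozenpenpog/ → xasutibozenpenpog.
Rule 3 (post-nasal voicing): /p/ is a voiceless stop immediately after the nasal /n/, so it voices to [b]. /p/ is a voiceless stop immediately after the nasal /n/, so it voices to [b]. /xasutibozenpenpog/ → xasutibozenbenbog.
Rule 4 (final devoicing): /g/ is a voiced stop in word-final position, so it devoices to [k]. /xasutibozenbenbog/ → xasutibozenbenbok.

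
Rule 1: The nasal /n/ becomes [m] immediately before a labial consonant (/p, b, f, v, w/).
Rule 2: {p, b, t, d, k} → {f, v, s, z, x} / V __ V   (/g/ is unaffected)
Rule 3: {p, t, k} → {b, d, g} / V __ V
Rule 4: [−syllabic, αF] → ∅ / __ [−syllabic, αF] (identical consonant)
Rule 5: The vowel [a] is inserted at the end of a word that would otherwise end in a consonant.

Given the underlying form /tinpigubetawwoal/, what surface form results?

timpiguvesawoala

Rule 1 (nasal place assimilation): /n/ precedes the labial consonant /p/, so it assimilates in place to [m]. /tinpigubetawwoal/ → timpigubetawwoal.
Rule 2 (intervocalic spirantization): /b/ is a stop between vowels /u/ and /e/, so it spirantizes to the fricative [v]. /t/ is a stop between vowels /e/ and /a/, so it spirantizes to the fricative [s]. /timpigubetawwoal/ → timpiguvesawwoal.
Rule 3 (intervocalic voicing): no segment meets the environment; /timpiguvesawwoal/ is unchanged.
Rule 4 (degemination): /ww/ is a geminate; the first /w/ deletes. /timpiguvesawwoal/ → timpiguvesawoal.
Rule 5 (final a-epenthesis): the form ends in the consonant /l/, so [a] is inserted word-finally. /timpiguvesawoal/ → timpiguvesawoala.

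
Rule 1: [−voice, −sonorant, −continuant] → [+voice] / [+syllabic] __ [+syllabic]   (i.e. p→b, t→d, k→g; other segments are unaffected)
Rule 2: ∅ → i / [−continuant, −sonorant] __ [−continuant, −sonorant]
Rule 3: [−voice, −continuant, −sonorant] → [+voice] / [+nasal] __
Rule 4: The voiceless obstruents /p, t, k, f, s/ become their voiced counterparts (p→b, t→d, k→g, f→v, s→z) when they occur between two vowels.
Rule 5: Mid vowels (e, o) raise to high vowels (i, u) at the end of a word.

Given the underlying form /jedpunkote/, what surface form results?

jedibungodi

Rule 1 (intervocalic voicing): /t/ is a voiceless stop between vowels /o/ and /e/, so it voices to [d]. /jedpunkote/ → jedpunkode.
Rule 2 (stop-cluster i-epenthesis): /d/ and /p/ form a stop–stop cluster, so [i] is inserted between them. /jedpunkode/ → jedipunkode.
Rule 3 (post-nasal voicing): /k/ is a voiceless stop immediately after the nasal /n/, so it voices to [g]. /jedipunkode/ → jedipungode.
Rule 4 (intervocalic voicing): /p/ is a voiceless obstruent between vowels /i/ and /u/, so it voices to [b]. /jedipungode/ → jedibungode.
Rule 5 (final vowel raising): /e/ is a mid vowel in word-final position, so it raises to [i]. /jedibungode/ → jedibungodi.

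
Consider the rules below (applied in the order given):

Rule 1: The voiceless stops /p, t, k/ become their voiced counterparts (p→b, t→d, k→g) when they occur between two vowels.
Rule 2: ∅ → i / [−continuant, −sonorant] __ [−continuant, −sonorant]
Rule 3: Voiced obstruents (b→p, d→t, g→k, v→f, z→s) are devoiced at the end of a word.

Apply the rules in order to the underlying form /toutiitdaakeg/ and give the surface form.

toudiitidaagek

Rule 1 (intervocalic voicing): /t/ is a voiceless stop between vowels /u/ and /i/, so it voices to [d]. /k/ is a voiceless stop between vowels /a/ and /e/, so it voices to [g]. /toutiitdaakeg/ → toudiitdaageg.
Rule 2 (stop-cluster i-epenthesis): /t/ and /d/ form a stop–stop cluster, so [i] is inserted between them. /toudiitdaageg/ → toudiitidaageg.
Rule 3 (final devoicing): /g/ is a voiced obstruent in word-final position, so it devoices to [k]. /toudiitidaageg/ → toudiitidaagek.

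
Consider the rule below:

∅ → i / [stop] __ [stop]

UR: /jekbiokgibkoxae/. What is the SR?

jekibiokigibikoxae

/k/ and /b/ form a stop–stop cluster, so [i] is inserted between them.
/k/ and /g/ form a stop–stop cluster, so [i] is inserted between them.
/b/ and /k/ form a stop–stop cluster, so [i] is inserted between them.
Surface form: [jekibiokigibikoxae].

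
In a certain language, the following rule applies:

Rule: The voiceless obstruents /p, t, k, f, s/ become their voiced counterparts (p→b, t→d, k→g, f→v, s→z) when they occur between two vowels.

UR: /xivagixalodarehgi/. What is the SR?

No segment of /xivagixalodarehgi/ meets the structural description of the rule, so the form surfaces unchanged.

xivagixalodarehgi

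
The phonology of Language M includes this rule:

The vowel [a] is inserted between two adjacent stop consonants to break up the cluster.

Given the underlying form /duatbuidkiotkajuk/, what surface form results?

/t/ and /b/ form a stop–stop cluster, so [a] is inserted between them.
/d/ and /k/ form a stop–stop cluster, so [a] is inserted between them.
/t/ and /k/ form a stop–stop cluster, so [a] is inserted between them.
Surface form: [duatabuidakiotakajuk].

duatabuidakiotakajuk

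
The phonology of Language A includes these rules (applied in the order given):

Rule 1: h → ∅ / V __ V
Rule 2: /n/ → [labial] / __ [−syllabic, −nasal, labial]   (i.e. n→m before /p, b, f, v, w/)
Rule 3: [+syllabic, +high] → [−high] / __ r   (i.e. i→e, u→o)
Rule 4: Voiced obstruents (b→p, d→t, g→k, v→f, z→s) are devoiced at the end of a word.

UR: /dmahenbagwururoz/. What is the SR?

dmaembagwororos

Rule 1 (intervocalic h-deletion): /h/ occurs between vowels /a/ and /e/, so it deletes. /dmahenbagwururoz/ → dmaenbagwururoz.
Rule 2 (nasal place assimilation): /n/ precedes the labial consonant /b/, so it assimilates in place to [m]. /dmaenbagwururoz/ → dmaembagwururoz.
Rule 3 (pre-rhotic lowering): /u/ is a high vowel immediately before /r/, so it lowers to [o]. /u/ is a high vowel immediately before /r/, so it lowers to [o]. /dmaembagwururoz/ → dmaembagwororoz.
Rule 4 (final devoicing): /z/ is a voiced obstruent in word-final position, so it devoices to [s]. /dmaembagwororoz/ → dmaembagwororos.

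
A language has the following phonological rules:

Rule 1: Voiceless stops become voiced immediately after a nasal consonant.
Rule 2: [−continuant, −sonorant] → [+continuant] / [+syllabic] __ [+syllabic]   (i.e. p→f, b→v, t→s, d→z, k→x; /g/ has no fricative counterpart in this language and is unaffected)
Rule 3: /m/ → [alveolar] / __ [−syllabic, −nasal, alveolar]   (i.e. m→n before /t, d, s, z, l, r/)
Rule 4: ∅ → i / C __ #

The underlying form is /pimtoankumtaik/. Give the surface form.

Rule 1 (post-nasal voicing): /t/ is a voiceless stop immediately after the nasal /m/, so it voices to [d]. /k/ is a voiceless stop immediately after the nasal /n/, so it voices to [g]. /t/ is a voiceless stop immediately after the nasal /m/, so it voices to [d]. /pimtoankumtaik/ → pimdoangumdaik.
Rule 2 (intervocalic spirantization): no segment meets the environment; /pimdoangumdaik/ is unchanged.
Rule 3 (nasal place assimilation): /m/ precedes the alveolar consonant /d/, so it assimilates in place to [n]. /m/ precedes the alveolar consonant /d/, so it assimilates in place to [n]. /pimdoangumdaik/ → pindoangundaik.
Rule 4 (final i-epenthesis): the form ends in the consonant /k/, so [i] is inserted word-finally. /pindoangundaik/ → pindoangundaiki.

pindoangundaiki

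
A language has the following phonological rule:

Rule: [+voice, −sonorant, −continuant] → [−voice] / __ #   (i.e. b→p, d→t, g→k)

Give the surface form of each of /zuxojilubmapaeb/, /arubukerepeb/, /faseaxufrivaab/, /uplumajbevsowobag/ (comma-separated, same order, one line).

zuxojilubmapaep, arubukerepep, faseaxufrivaap, uplumajbevsowobak

/zuxojilubmapaeb/: /b/ is a voiced stop in word-final position, so it devoices to [p]. → [zuxojilubmapaep].
/arubukerepeb/: /b/ is a voiced stop in word-final position, so it devoices to [p]. → [arubukerepep].
/faseaxufrivaab/: /b/ is a voiced stop in word-final position, so it devoices to [p]. → [faseaxufrivaap].
/uplumajbevsowobag/: /g/ is a voiced stop in word-final position, so it devoices to [k]. → [uplumajbevsowobak].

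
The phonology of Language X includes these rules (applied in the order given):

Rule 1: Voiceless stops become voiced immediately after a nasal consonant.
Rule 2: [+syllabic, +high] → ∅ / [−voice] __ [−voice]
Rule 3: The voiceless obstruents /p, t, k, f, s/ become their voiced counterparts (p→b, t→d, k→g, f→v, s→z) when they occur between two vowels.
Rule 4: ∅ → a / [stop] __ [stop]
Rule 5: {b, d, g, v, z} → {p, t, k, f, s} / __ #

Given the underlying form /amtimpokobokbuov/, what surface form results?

amdimbogobokabuof

Rule 1 (post-nasal voicing): /t/ is a voiceless stop immediately after the nasal /m/, so it voices to [d]. /p/ is a voiceless stop immediately after the nasal /m/, so it voices to [b]. /amtimpokobokbuov/ → amdimbokobokbuov.
Rule 2 (high vowel syncope): no segment meets the environment; /amdimbokobokbuov/ is unchanged.
Rule 3 (intervocalic voicing): /k/ is a voiceless obstruent between vowels /o/ and /o/, so it voices to [g]. /amdimbokobokbuov/ → amdimbogobokbuov.
Rule 4 (stop-cluster a-epenthesis): /k/ and /b/ form a stop–stop cluster, so [a] is inserted between them. /amdimbogobokbuov/ → amdimbogobokabuov.
Rule 5 (final devoicing): /v/ is a voiced obstruent in word-final position, so it devoices to [f]. /amdimbogobokabuov/ → amdimbogobokabuof.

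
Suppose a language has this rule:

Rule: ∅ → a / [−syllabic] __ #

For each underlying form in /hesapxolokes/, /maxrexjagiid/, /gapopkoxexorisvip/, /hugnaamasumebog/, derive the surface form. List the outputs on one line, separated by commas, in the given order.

hesapxolokesa, maxrexjagiida, gapopkoxexorisvipa, hugnaamasumeboga

/hesapxolokes/: the form ends in the consonant /s/, so [a] is inserted word-finally. → [hesapxolokesa].
/maxrexjagiid/: the form ends in the consonant /d/, so [a] is inserted word-finally. → [maxrexjagiida].
/gapopkoxexorisvip/: the form ends in the consonant /p/, so [a] is inserted word-finally. → [gapopkoxexorisvipa].
/hugnaamasumebog/: the form ends in the consonant /g/, so [a] is inserted word-finally. → [hugnaamasumeboga].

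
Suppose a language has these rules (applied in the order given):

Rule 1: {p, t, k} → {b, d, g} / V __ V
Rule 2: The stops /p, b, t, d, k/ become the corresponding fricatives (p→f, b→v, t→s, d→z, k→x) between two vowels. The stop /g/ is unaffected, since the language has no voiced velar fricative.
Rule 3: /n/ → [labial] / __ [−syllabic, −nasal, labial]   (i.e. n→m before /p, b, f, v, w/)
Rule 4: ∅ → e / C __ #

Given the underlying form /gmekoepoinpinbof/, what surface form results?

Rule 1 (intervocalic voicing): /k/ is a voiceless stop between vowels /e/ and /o/, so it voices to [g]. /p/ is a voiceless stop between vowels /e/ and /o/, so it voices to [b]. /gmekoepoinpinbof/ → gmegoeboinpinbof.
Rule 2 (intervocalic spirantization): /b/ is a stop between vowels /e/ and /o/, so it spirantizes to the fricative [v]. /gmegoeboinpinbof/ → gmegoevoinpinbof.
Rule 3 (nasal place assimilation): /n/ precedes the labial consonant /p/, so it assimilates in place to [m]. /n/ precedes the labial consonant /b/, so it assimilates in place to [m]. /gmegoevoinpinbof/ → gmegoevoimpimbof.
Rule 4 (final e-epenthesis): the form ends in the consonant /f/, so [e] is inserted word-finally. /gmegoevoimpimbof/ → gmegoevoimpimbofe.

gmegoevoimpimbofe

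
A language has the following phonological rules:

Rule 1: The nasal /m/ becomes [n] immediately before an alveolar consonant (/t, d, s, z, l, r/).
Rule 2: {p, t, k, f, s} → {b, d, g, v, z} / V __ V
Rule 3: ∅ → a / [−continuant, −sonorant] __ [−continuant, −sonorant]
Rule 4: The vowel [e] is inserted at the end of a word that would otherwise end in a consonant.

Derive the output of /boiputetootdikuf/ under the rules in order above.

Rule 1 (nasal place assimilation): no segment meets the environment; /boiputetootdikuf/ is unchanged.
Rule 2 (intervocalic voicing): /p/ is a voiceless obstruent between vowels /i/ and /u/, so it voices to [b]. /t/ is a voiceless obstruent between vowels /u/ and /e/, so it voices to [d]. /t/ is a voiceless obstruent between vowels /e/ and /o/, so it voices to [d]. /k/ is a voiceless obstruent between vowels /i/ and /u/, so it voices to [g]. /boiputetootdikuf/ → boibudedootdiguf.
Rule 3 (stop-cluster a-epenthesis): /t/ and /d/ form a stop–stop cluster, so [a] is inserted between them. /boibudedootdiguf/ → boibudedootadiguf.
Rule 4 (final e-epenthesis): the form ends in the consonant /f/, so [e] is inserted word-finally. /boibudedootadiguf/ → boibudedootadigufe.

boibudedootadigufe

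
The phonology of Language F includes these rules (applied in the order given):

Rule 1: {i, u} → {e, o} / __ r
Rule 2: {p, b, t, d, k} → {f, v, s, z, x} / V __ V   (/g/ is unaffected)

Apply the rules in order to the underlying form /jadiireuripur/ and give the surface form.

Rule 1 (pre-rhotic lowering): /i/ is a high vowel immediately before /r/, so it lowers to [e]. /u/ is a high vowel immediately before /r/, so it lowers to [o]. /u/ is a high vowel immediately before /r/, so it lowers to [o]. /jadiireuripur/ → jadiereoripor.
Rule 2 (intervocalic spirantization): /d/ is a stop between vowels /a/ and /i/, so it spirantizes to the fricative [z]. /p/ is a stop between vowels /i/ and /o/, so it spirantizes to the fricative [f]. /jadiereoripor/ → jaziereorifor.

jaziereorifor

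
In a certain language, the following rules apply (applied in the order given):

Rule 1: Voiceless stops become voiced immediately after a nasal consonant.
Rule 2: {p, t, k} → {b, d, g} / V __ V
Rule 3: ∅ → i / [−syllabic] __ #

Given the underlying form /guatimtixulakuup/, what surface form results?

Rule 1 (post-nasal voicing): /t/ is a voiceless stop immediately after the nasal /m/, so it voices to [d]. /guatimtixulakuup/ → guatimdixulakuup.
Rule 2 (intervocalic voicing): /t/ is a voiceless stop between vowels /a/ and /i/, so it voices to [d]. /k/ is a voiceless stop between vowels /a/ and /u/, so it voices to [g]. /guatimdixulakuup/ → guadimdixulaguup.
Rule 3 (final i-epenthesis): the form ends in the consonant /p/, so [i] is inserted word-finally. /guadimdixulaguup/ → guadimdixulaguupi.

guadimdixulaguupi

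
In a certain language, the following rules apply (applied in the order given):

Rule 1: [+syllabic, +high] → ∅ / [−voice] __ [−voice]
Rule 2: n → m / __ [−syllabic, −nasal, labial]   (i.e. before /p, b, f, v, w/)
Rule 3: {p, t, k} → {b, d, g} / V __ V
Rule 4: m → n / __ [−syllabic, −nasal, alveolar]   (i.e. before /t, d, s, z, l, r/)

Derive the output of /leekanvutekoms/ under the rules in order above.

leegamvudegons

Rule 1 (high vowel syncope): no segment meets the environment; /leekanvutekoms/ is unchanged.
Rule 2 (nasal place assimilation): /n/ precedes the labial consonant /v/, so it assimilates in place to [m]. /leekanvutekoms/ → leekamvutekoms.
Rule 3 (intervocalic voicing): /k/ is a voiceless stop between vowels /e/ and /a/, so it voices to [g]. /t/ is a voiceless stop between vowels /u/ and /e/, so it voices to [d]. /k/ is a voiceless stop between vowels /e/ and /o/, so it voices to [g]. /leekamvutekoms/ → leegamvudegoms.
Rule 4 (nasal place assimilation): /m/ precedes the alveolar consonant /s/, so it assimilates in place to [n]. /leegamvudegoms/ → leegamvudegons.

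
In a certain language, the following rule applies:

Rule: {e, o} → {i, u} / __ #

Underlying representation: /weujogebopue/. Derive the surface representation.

/e/ is a mid vowel in word-final position, so it raises to [i].
Surface form: [weujogebopui].

weujogebopui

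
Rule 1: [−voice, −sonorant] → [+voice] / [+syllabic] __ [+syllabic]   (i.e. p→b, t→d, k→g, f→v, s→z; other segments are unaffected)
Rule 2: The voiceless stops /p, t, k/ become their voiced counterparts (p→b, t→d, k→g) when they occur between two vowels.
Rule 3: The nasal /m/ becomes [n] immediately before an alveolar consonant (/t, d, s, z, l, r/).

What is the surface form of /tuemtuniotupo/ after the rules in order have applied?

Rule 1 (intervocalic voicing): /t/ is a voiceless obstruent between vowels /o/ and /u/, so it voices to [d]. /p/ is a voiceless obstruent between vowels /u/ and /o/, so it voices to [b]. /tuemtuniotupo/ → tuemtuniodubo.
Rule 2 (intervocalic voicing): no segment meets the environment; /tuemtuniodubo/ is unchanged.
Rule 3 (nasal place assimilation): /m/ precedes the alveolar consonant /t/, so it assimilates in place to [n]. /tuemtuniodubo/ → tuentuniodubo.

tuentuniodubo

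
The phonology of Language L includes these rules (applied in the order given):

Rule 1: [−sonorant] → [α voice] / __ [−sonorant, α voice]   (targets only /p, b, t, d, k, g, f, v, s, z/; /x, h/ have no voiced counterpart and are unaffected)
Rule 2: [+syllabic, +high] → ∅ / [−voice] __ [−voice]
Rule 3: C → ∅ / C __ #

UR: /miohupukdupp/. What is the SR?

Rule 1 (regressive voicing assimilation): /k/ precedes the voiced obstruent /d/, so it voices to [g] by assimilation. /miohupukdupp/ → miohupugdupp.
Rule 2 (high vowel syncope): /u/ is a high vowel flanked by voiceless consonants /h/ and /p/, so it deletes. /miohupugdupp/ → miohpugdupp.
Rule 3 (final cluster simplification): /p/ is the second consonant of a word-final cluster /pp/, so it deletes. /miohpugdupp/ → miohpugdup.

miohpugdup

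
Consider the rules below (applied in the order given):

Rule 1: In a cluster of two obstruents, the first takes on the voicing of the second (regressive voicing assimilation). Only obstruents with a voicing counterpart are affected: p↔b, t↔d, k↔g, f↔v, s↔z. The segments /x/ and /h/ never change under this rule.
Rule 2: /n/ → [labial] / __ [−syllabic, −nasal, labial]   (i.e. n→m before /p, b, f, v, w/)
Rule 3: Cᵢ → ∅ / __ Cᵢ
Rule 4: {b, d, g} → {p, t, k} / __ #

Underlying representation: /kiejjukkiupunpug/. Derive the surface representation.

Rule 1 (regressive voicing assimilation): no segment meets the environment; /kiejjukkiupunpug/ is unchanged.
Rule 2 (nasal place assimilation): /n/ precedes the labial consonant /p/, so it assimilates in place to [m]. /kiejjukkiupunpug/ → kiejjukkiupumpug.
Rule 3 (degemination): /jj/ is a geminate; the first /j/ deletes. /kk/ is a geminate; the first /k/ deletes. /kiejjukkiupumpug/ → kiejukiupumpug.
Rule 4 (final devoicing): /g/ is a voiced stop in word-final position, so it devoices to [k]. /kiejukiupumpug/ → kiejukiupumpuk.

kiejukiupumpuk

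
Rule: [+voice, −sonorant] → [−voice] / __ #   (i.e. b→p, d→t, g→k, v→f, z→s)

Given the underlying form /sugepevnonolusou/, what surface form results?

No segment of /sugepevnonolusou/ meets the structural description of the rule, so the form surfaces unchanged.

sugepevnonolusou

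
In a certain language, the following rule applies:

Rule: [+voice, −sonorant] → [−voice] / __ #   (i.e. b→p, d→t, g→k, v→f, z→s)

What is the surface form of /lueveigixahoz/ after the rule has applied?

lueveigixahos

Scanning /lueveigixahoz/: /v/ at position 4 is not in the conditioning environment; /g/ at position 7 is not in the conditioning environment; /z/ is a voiced obstruent in word-final position, so it devoices to [s].
Result: [lueveigixahos].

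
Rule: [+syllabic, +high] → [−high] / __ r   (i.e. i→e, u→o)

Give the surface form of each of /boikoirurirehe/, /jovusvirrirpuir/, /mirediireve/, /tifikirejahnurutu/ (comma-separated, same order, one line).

boikoerorerehe, jovusverrerpuer, merediereve, tifikerejahnorutu

/boikoirurirehe/: /i/ is a high vowel immediately before /r/, so it lowers to [e]. /u/ is a high vowel immediately before /r/, so it lowers to [o]. /i/ is a high vowel immediately before /r/, so it lowers to [e]. → [boikoerorerehe].
/jovusvirrirpuir/: /i/ is a high vowel immediately before /r/, so it lowers to [e]. /i/ is a high vowel immediately before /r/, so it lowers to [e]. /i/ is a high vowel immediately before /r/, so it lowers to [e]. → [jovusverrerpuer].
/mirediireve/: /i/ is a high vowel immediately before /r/, so it lowers to [e]. /i/ is a high vowel immediately before /r/, so it lowers to [e]. → [merediereve].
/tifikirejahnurutu/: /i/ is a high vowel immediately before /r/, so it lowers to [e]. /u/ is a high vowel immediately before /r/, so it lowers to [o]. → [tifikerejahnorutu].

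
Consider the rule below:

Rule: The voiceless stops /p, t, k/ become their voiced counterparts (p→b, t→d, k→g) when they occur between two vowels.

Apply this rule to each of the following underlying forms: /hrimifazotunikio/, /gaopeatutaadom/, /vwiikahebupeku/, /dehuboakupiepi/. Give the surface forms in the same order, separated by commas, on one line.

hrimifazodunigio, gaobeadudaadom, vwiigahebubegu, dehuboagubiebi

/hrimifazotunikio/: /t/ is a voiceless stop between vowels /o/ and /u/, so it voices to [d]. /k/ is a voiceless stop between vowels /i/ and /i/, so it voices to [g]. → [hrimifazodunigio].
/gaopeatutaadom/: /p/ is a voiceless stop between vowels /o/ and /e/, so it voices to [b]. /t/ is a voiceless stop between vowels /a/ and /u/, so it voices to [d]. /t/ is a voiceless stop between vowels /u/ and /a/, so it voices to [d]. → [gaobeadudaadom].
/vwiikahebupeku/: /k/ is a voiceless stop between vowels /i/ and /a/, so it voices to [g]. /p/ is a voiceless stop between vowels /u/ and /e/, so it voices to [b]. /k/ is a voiceless stop between vowels /e/ and /u/, so it voices to [g]. → [vwiigahebubegu].
/dehuboakupiepi/: /k/ is a voiceless stop between vowels /a/ and /u/, so it voices to [g]. /p/ is a voiceless stop between vowels /u/ and /i/, so it voices to [b]. /p/ is a voiceless stop between vowels /e/ and /i/, so it voices to [b]. → [dehuboagubiebi].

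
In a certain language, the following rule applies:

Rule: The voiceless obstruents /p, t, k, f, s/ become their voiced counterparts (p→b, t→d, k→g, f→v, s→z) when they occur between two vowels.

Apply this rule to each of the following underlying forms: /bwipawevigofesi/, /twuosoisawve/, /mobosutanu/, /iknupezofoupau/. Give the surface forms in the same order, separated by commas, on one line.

/bwipawevigofesi/: /p/ is a voiceless obstruent between vowels /i/ and /a/, so it voices to [b]. /f/ is a voiceless obstruent between vowels /o/ and /e/, so it voices to [v]. /s/ is a voiceless obstruent between vowels /e/ and /i/, so it voices to [z]. → [bwibawevigovezi].
/twuosoisawve/: /s/ is a voiceless obstruent between vowels /o/ and /o/, so it voices to [z]. /s/ is a voiceless obstruent between vowels /i/ and /a/, so it voices to [z]. → [twuozoizawve].
/mobosutanu/: /s/ is a voiceless obstruent between vowels /o/ and /u/, so it voices to [z]. /t/ is a voiceless obstruent between vowels /u/ and /a/, so it voices to [d]. → [mobozudanu].
/iknupezofoupau/: /p/ is a voiceless obstruent between vowels /u/ and /e/, so it voices to [b]. /f/ is a voiceless obstruent between vowels /o/ and /o/, so it voices to [v]. /p/ is a voiceless obstruent between vowels /u/ and /a/, so it voices to [b]. → [iknubezovoubau].

bwibawevigovezi, twuozoizawve, mobozudanu, iknubezovoubau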